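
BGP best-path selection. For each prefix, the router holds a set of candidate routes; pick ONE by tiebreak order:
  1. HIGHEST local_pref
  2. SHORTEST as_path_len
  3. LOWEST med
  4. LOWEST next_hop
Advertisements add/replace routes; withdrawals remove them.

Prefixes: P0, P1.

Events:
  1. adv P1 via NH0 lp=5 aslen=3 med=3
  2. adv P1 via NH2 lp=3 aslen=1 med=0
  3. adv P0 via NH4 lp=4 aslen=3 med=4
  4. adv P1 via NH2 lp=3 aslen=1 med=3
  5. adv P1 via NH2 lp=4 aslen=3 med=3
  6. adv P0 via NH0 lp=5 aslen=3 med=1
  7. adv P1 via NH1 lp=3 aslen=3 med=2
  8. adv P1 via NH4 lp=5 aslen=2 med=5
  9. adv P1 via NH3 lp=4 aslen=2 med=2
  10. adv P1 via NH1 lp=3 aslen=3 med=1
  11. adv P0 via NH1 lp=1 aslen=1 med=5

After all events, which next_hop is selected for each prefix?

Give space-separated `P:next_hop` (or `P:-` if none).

Answer: P0:NH0 P1:NH4

Derivation:
Op 1: best P0=- P1=NH0
Op 2: best P0=- P1=NH0
Op 3: best P0=NH4 P1=NH0
Op 4: best P0=NH4 P1=NH0
Op 5: best P0=NH4 P1=NH0
Op 6: best P0=NH0 P1=NH0
Op 7: best P0=NH0 P1=NH0
Op 8: best P0=NH0 P1=NH4
Op 9: best P0=NH0 P1=NH4
Op 10: best P0=NH0 P1=NH4
Op 11: best P0=NH0 P1=NH4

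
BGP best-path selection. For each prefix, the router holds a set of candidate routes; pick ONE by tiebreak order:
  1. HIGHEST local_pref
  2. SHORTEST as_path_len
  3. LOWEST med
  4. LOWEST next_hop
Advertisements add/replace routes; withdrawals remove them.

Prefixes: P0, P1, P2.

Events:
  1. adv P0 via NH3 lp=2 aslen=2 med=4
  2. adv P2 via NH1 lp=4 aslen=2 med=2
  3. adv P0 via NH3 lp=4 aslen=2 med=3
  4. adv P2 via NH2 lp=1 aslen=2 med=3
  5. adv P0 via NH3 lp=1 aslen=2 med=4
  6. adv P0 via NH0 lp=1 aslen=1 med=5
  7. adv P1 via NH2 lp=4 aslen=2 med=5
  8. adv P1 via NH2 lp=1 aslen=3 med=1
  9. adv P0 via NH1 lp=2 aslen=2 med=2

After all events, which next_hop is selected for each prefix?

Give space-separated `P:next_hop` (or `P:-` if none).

Op 1: best P0=NH3 P1=- P2=-
Op 2: best P0=NH3 P1=- P2=NH1
Op 3: best P0=NH3 P1=- P2=NH1
Op 4: best P0=NH3 P1=- P2=NH1
Op 5: best P0=NH3 P1=- P2=NH1
Op 6: best P0=NH0 P1=- P2=NH1
Op 7: best P0=NH0 P1=NH2 P2=NH1
Op 8: best P0=NH0 P1=NH2 P2=NH1
Op 9: best P0=NH1 P1=NH2 P2=NH1

Answer: P0:NH1 P1:NH2 P2:NH1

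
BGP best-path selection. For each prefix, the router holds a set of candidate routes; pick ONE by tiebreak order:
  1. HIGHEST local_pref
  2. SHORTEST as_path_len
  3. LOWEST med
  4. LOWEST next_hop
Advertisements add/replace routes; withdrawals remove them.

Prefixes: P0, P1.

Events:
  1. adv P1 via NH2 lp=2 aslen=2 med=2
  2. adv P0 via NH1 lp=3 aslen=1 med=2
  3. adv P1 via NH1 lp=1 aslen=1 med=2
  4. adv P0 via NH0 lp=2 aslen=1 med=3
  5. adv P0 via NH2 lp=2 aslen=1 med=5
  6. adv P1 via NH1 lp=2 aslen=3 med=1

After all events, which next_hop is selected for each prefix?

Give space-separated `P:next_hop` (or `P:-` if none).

Op 1: best P0=- P1=NH2
Op 2: best P0=NH1 P1=NH2
Op 3: best P0=NH1 P1=NH2
Op 4: best P0=NH1 P1=NH2
Op 5: best P0=NH1 P1=NH2
Op 6: best P0=NH1 P1=NH2

Answer: P0:NH1 P1:NH2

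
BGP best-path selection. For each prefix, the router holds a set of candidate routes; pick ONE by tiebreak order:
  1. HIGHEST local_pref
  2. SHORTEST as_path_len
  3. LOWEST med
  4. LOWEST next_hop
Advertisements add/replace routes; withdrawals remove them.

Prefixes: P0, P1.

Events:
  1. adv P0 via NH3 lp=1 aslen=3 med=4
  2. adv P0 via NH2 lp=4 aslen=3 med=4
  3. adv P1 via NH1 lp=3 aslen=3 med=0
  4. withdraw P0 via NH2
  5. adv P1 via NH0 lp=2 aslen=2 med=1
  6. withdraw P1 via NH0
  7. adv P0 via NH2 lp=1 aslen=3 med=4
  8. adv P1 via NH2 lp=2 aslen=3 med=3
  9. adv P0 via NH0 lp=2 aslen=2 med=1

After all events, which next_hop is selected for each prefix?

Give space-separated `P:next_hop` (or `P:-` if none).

Answer: P0:NH0 P1:NH1

Derivation:
Op 1: best P0=NH3 P1=-
Op 2: best P0=NH2 P1=-
Op 3: best P0=NH2 P1=NH1
Op 4: best P0=NH3 P1=NH1
Op 5: best P0=NH3 P1=NH1
Op 6: best P0=NH3 P1=NH1
Op 7: best P0=NH2 P1=NH1
Op 8: best P0=NH2 P1=NH1
Op 9: best P0=NH0 P1=NH1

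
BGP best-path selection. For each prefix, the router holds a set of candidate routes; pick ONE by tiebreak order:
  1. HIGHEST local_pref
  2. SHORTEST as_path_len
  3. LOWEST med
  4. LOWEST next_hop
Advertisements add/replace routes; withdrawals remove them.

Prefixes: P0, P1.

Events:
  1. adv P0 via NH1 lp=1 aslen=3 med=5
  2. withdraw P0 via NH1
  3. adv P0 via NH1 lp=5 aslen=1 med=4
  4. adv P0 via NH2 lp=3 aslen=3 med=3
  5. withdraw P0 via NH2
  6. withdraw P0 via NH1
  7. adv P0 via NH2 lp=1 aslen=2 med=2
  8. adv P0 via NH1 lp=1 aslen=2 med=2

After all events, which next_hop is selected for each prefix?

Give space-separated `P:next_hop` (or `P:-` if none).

Op 1: best P0=NH1 P1=-
Op 2: best P0=- P1=-
Op 3: best P0=NH1 P1=-
Op 4: best P0=NH1 P1=-
Op 5: best P0=NH1 P1=-
Op 6: best P0=- P1=-
Op 7: best P0=NH2 P1=-
Op 8: best P0=NH1 P1=-

Answer: P0:NH1 P1:-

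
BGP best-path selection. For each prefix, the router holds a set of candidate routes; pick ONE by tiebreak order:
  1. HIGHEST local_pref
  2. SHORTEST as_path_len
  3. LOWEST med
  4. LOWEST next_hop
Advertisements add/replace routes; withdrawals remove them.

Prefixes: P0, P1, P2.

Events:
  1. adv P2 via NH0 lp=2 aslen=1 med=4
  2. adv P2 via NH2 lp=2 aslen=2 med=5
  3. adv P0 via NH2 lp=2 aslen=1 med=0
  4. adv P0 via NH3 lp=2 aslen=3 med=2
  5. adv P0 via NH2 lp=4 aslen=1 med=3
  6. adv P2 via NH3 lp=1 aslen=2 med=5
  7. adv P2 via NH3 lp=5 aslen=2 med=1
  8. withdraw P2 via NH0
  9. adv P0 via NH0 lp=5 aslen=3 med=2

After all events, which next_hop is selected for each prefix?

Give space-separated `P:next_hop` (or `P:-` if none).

Answer: P0:NH0 P1:- P2:NH3

Derivation:
Op 1: best P0=- P1=- P2=NH0
Op 2: best P0=- P1=- P2=NH0
Op 3: best P0=NH2 P1=- P2=NH0
Op 4: best P0=NH2 P1=- P2=NH0
Op 5: best P0=NH2 P1=- P2=NH0
Op 6: best P0=NH2 P1=- P2=NH0
Op 7: best P0=NH2 P1=- P2=NH3
Op 8: best P0=NH2 P1=- P2=NH3
Op 9: best P0=NH0 P1=- P2=NH3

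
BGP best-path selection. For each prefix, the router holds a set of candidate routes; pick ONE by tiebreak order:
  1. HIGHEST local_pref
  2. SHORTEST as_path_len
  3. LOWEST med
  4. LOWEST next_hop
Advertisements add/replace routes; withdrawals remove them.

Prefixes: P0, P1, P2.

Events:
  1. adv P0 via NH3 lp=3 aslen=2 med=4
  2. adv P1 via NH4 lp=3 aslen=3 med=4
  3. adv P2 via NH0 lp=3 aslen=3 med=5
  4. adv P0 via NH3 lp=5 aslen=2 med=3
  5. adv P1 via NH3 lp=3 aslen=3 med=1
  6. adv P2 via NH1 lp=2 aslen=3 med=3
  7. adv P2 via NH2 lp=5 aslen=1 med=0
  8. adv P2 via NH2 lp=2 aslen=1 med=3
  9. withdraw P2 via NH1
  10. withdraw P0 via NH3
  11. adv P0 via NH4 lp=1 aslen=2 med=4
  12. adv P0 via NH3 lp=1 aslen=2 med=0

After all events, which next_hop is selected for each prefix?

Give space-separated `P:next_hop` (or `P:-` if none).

Answer: P0:NH3 P1:NH3 P2:NH0

Derivation:
Op 1: best P0=NH3 P1=- P2=-
Op 2: best P0=NH3 P1=NH4 P2=-
Op 3: best P0=NH3 P1=NH4 P2=NH0
Op 4: best P0=NH3 P1=NH4 P2=NH0
Op 5: best P0=NH3 P1=NH3 P2=NH0
Op 6: best P0=NH3 P1=NH3 P2=NH0
Op 7: best P0=NH3 P1=NH3 P2=NH2
Op 8: best P0=NH3 P1=NH3 P2=NH0
Op 9: best P0=NH3 P1=NH3 P2=NH0
Op 10: best P0=- P1=NH3 P2=NH0
Op 11: best P0=NH4 P1=NH3 P2=NH0
Op 12: best P0=NH3 P1=NH3 P2=NH0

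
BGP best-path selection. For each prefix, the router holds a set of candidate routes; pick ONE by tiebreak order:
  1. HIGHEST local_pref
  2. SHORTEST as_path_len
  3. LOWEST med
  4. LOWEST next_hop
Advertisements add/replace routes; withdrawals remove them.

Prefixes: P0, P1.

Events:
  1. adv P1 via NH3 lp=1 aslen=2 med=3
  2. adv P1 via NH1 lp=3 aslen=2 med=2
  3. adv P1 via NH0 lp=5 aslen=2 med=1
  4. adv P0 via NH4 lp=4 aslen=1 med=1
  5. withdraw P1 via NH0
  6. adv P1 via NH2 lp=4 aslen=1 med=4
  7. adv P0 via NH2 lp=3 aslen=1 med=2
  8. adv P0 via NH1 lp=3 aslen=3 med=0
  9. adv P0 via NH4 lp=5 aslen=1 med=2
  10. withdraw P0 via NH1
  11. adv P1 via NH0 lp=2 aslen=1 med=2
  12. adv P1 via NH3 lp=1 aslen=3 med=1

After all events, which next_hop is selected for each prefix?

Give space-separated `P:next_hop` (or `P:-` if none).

Answer: P0:NH4 P1:NH2

Derivation:
Op 1: best P0=- P1=NH3
Op 2: best P0=- P1=NH1
Op 3: best P0=- P1=NH0
Op 4: best P0=NH4 P1=NH0
Op 5: best P0=NH4 P1=NH1
Op 6: best P0=NH4 P1=NH2
Op 7: best P0=NH4 P1=NH2
Op 8: best P0=NH4 P1=NH2
Op 9: best P0=NH4 P1=NH2
Op 10: best P0=NH4 P1=NH2
Op 11: best P0=NH4 P1=NH2
Op 12: best P0=NH4 P1=NH2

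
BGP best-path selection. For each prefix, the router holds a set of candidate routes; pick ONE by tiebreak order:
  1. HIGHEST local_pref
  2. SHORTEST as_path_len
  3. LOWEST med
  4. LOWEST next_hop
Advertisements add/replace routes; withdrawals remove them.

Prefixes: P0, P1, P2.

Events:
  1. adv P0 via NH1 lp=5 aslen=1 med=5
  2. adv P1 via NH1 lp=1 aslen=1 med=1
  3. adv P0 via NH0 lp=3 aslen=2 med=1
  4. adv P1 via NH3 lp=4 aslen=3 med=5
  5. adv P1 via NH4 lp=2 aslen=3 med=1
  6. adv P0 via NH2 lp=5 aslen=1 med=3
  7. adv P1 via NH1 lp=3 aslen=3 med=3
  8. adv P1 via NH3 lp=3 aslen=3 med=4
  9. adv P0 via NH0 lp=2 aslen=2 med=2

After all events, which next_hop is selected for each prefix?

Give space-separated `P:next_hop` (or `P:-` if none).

Answer: P0:NH2 P1:NH1 P2:-

Derivation:
Op 1: best P0=NH1 P1=- P2=-
Op 2: best P0=NH1 P1=NH1 P2=-
Op 3: best P0=NH1 P1=NH1 P2=-
Op 4: best P0=NH1 P1=NH3 P2=-
Op 5: best P0=NH1 P1=NH3 P2=-
Op 6: best P0=NH2 P1=NH3 P2=-
Op 7: best P0=NH2 P1=NH3 P2=-
Op 8: best P0=NH2 P1=NH1 P2=-
Op 9: best P0=NH2 P1=NH1 P2=-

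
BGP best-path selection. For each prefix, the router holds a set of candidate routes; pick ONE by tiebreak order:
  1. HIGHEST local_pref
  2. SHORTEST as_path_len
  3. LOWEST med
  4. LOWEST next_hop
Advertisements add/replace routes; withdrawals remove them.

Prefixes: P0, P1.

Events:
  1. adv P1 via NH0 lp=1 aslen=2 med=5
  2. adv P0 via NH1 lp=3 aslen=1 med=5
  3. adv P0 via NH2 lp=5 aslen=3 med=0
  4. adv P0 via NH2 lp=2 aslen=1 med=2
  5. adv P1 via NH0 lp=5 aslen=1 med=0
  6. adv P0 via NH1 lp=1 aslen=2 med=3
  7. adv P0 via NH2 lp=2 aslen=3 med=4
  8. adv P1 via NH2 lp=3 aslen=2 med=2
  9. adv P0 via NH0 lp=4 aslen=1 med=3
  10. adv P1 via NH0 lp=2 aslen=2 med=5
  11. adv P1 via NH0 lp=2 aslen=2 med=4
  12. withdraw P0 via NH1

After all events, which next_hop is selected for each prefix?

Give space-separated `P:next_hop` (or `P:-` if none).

Answer: P0:NH0 P1:NH2

Derivation:
Op 1: best P0=- P1=NH0
Op 2: best P0=NH1 P1=NH0
Op 3: best P0=NH2 P1=NH0
Op 4: best P0=NH1 P1=NH0
Op 5: best P0=NH1 P1=NH0
Op 6: best P0=NH2 P1=NH0
Op 7: best P0=NH2 P1=NH0
Op 8: best P0=NH2 P1=NH0
Op 9: best P0=NH0 P1=NH0
Op 10: best P0=NH0 P1=NH2
Op 11: best P0=NH0 P1=NH2
Op 12: best P0=NH0 P1=NH2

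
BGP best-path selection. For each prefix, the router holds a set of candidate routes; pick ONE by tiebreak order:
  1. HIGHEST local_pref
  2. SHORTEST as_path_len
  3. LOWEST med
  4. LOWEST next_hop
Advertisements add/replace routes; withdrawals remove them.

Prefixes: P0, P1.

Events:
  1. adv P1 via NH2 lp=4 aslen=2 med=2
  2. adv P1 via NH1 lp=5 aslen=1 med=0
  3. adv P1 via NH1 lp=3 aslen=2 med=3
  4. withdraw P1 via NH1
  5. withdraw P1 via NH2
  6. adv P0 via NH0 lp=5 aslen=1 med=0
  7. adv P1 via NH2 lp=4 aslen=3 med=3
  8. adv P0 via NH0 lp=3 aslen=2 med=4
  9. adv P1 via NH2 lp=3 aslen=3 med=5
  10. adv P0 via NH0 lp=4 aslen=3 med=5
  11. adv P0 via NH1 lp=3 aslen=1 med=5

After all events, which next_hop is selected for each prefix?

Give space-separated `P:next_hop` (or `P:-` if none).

Op 1: best P0=- P1=NH2
Op 2: best P0=- P1=NH1
Op 3: best P0=- P1=NH2
Op 4: best P0=- P1=NH2
Op 5: best P0=- P1=-
Op 6: best P0=NH0 P1=-
Op 7: best P0=NH0 P1=NH2
Op 8: best P0=NH0 P1=NH2
Op 9: best P0=NH0 P1=NH2
Op 10: best P0=NH0 P1=NH2
Op 11: best P0=NH0 P1=NH2

Answer: P0:NH0 P1:NH2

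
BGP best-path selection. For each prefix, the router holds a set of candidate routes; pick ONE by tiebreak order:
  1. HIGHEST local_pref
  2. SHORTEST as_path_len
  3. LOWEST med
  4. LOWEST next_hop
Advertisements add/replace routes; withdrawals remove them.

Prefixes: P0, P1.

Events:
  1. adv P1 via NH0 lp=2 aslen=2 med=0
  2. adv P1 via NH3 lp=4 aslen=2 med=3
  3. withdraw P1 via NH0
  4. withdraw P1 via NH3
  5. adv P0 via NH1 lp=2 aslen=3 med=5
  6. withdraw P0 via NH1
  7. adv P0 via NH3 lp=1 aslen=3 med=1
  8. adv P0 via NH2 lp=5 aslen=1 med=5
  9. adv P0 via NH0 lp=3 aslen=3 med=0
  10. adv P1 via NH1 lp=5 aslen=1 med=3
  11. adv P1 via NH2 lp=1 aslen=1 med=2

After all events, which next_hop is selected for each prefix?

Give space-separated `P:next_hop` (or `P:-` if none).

Op 1: best P0=- P1=NH0
Op 2: best P0=- P1=NH3
Op 3: best P0=- P1=NH3
Op 4: best P0=- P1=-
Op 5: best P0=NH1 P1=-
Op 6: best P0=- P1=-
Op 7: best P0=NH3 P1=-
Op 8: best P0=NH2 P1=-
Op 9: best P0=NH2 P1=-
Op 10: best P0=NH2 P1=NH1
Op 11: best P0=NH2 P1=NH1

Answer: P0:NH2 P1:NH1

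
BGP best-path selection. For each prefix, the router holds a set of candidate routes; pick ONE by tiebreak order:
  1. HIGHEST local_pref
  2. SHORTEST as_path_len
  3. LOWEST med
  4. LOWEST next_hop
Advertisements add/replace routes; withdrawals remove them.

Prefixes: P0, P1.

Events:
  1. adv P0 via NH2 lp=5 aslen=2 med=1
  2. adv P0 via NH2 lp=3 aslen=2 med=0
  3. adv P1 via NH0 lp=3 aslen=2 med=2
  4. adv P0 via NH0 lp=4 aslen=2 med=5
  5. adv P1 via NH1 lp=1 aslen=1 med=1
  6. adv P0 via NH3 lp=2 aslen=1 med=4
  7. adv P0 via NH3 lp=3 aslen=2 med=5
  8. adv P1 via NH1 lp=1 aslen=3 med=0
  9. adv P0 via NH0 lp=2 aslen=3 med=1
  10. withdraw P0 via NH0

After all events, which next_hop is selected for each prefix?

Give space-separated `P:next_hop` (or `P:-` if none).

Answer: P0:NH2 P1:NH0

Derivation:
Op 1: best P0=NH2 P1=-
Op 2: best P0=NH2 P1=-
Op 3: best P0=NH2 P1=NH0
Op 4: best P0=NH0 P1=NH0
Op 5: best P0=NH0 P1=NH0
Op 6: best P0=NH0 P1=NH0
Op 7: best P0=NH0 P1=NH0
Op 8: best P0=NH0 P1=NH0
Op 9: best P0=NH2 P1=NH0
Op 10: best P0=NH2 P1=NH0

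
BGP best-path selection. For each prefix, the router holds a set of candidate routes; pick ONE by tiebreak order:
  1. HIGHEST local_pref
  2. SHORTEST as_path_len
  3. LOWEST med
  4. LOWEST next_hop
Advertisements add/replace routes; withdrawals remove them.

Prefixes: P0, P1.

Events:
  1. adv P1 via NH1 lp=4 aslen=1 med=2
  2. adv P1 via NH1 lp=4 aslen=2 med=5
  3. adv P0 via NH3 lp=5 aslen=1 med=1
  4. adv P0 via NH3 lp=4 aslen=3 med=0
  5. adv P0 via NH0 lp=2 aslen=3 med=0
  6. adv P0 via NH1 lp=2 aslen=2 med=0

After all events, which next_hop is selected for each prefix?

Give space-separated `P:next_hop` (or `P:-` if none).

Answer: P0:NH3 P1:NH1

Derivation:
Op 1: best P0=- P1=NH1
Op 2: best P0=- P1=NH1
Op 3: best P0=NH3 P1=NH1
Op 4: best P0=NH3 P1=NH1
Op 5: best P0=NH3 P1=NH1
Op 6: best P0=NH3 P1=NH1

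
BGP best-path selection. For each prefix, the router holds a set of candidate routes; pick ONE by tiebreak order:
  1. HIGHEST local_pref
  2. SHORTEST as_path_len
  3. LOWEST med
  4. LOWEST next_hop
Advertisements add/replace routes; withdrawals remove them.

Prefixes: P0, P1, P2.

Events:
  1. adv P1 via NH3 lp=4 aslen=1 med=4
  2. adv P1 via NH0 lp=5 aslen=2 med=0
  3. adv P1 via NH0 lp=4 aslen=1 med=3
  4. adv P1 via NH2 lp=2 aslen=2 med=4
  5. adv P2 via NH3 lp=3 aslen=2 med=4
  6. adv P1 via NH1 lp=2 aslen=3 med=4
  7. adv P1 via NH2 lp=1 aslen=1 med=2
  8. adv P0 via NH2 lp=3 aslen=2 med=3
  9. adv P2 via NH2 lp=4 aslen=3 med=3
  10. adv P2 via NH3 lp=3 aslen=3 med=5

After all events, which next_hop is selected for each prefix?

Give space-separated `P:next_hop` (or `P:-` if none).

Answer: P0:NH2 P1:NH0 P2:NH2

Derivation:
Op 1: best P0=- P1=NH3 P2=-
Op 2: best P0=- P1=NH0 P2=-
Op 3: best P0=- P1=NH0 P2=-
Op 4: best P0=- P1=NH0 P2=-
Op 5: best P0=- P1=NH0 P2=NH3
Op 6: best P0=- P1=NH0 P2=NH3
Op 7: best P0=- P1=NH0 P2=NH3
Op 8: best P0=NH2 P1=NH0 P2=NH3
Op 9: best P0=NH2 P1=NH0 P2=NH2
Op 10: best P0=NH2 P1=NH0 P2=NH2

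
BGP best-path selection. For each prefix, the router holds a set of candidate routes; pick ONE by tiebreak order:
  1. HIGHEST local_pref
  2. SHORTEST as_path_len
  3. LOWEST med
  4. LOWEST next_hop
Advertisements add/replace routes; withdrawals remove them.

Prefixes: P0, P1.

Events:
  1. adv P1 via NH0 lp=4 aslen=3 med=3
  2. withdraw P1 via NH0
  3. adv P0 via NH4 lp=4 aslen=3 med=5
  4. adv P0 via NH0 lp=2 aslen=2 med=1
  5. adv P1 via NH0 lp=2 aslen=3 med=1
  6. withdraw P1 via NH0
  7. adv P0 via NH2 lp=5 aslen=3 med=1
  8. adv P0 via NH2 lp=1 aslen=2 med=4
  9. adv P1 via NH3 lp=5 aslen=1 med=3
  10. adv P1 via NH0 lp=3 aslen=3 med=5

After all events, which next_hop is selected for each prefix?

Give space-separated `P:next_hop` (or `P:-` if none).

Answer: P0:NH4 P1:NH3

Derivation:
Op 1: best P0=- P1=NH0
Op 2: best P0=- P1=-
Op 3: best P0=NH4 P1=-
Op 4: best P0=NH4 P1=-
Op 5: best P0=NH4 P1=NH0
Op 6: best P0=NH4 P1=-
Op 7: best P0=NH2 P1=-
Op 8: best P0=NH4 P1=-
Op 9: best P0=NH4 P1=NH3
Op 10: best P0=NH4 P1=NH3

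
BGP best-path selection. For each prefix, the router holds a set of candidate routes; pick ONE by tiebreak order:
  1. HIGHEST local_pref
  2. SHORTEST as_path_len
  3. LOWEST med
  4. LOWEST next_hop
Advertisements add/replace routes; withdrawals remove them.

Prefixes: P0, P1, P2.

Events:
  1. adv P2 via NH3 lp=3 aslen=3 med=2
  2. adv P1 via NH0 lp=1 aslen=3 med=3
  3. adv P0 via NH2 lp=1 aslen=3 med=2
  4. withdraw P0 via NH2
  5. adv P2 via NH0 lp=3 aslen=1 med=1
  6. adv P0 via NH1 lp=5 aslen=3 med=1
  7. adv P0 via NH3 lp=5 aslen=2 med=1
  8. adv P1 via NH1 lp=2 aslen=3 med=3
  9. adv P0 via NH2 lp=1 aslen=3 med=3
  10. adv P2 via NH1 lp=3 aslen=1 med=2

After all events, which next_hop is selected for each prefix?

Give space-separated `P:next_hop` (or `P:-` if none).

Answer: P0:NH3 P1:NH1 P2:NH0

Derivation:
Op 1: best P0=- P1=- P2=NH3
Op 2: best P0=- P1=NH0 P2=NH3
Op 3: best P0=NH2 P1=NH0 P2=NH3
Op 4: best P0=- P1=NH0 P2=NH3
Op 5: best P0=- P1=NH0 P2=NH0
Op 6: best P0=NH1 P1=NH0 P2=NH0
Op 7: best P0=NH3 P1=NH0 P2=NH0
Op 8: best P0=NH3 P1=NH1 P2=NH0
Op 9: best P0=NH3 P1=NH1 P2=NH0
Op 10: best P0=NH3 P1=NH1 P2=NH0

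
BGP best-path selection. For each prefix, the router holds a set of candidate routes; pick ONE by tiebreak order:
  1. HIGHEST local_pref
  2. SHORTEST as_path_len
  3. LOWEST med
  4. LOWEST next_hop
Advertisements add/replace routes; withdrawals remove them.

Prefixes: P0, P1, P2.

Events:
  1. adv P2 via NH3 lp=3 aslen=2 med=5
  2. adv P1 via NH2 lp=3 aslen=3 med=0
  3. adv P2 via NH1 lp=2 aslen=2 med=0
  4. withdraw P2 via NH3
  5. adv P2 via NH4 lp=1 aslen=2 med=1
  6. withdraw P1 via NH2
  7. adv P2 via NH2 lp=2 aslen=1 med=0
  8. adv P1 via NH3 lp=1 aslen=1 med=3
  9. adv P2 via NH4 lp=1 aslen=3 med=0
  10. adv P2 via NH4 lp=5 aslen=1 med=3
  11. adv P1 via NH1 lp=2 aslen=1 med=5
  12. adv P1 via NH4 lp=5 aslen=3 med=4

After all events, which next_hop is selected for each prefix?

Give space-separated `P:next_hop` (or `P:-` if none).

Op 1: best P0=- P1=- P2=NH3
Op 2: best P0=- P1=NH2 P2=NH3
Op 3: best P0=- P1=NH2 P2=NH3
Op 4: best P0=- P1=NH2 P2=NH1
Op 5: best P0=- P1=NH2 P2=NH1
Op 6: best P0=- P1=- P2=NH1
Op 7: best P0=- P1=- P2=NH2
Op 8: best P0=- P1=NH3 P2=NH2
Op 9: best P0=- P1=NH3 P2=NH2
Op 10: best P0=- P1=NH3 P2=NH4
Op 11: best P0=- P1=NH1 P2=NH4
Op 12: best P0=- P1=NH4 P2=NH4

Answer: P0:- P1:NH4 P2:NH4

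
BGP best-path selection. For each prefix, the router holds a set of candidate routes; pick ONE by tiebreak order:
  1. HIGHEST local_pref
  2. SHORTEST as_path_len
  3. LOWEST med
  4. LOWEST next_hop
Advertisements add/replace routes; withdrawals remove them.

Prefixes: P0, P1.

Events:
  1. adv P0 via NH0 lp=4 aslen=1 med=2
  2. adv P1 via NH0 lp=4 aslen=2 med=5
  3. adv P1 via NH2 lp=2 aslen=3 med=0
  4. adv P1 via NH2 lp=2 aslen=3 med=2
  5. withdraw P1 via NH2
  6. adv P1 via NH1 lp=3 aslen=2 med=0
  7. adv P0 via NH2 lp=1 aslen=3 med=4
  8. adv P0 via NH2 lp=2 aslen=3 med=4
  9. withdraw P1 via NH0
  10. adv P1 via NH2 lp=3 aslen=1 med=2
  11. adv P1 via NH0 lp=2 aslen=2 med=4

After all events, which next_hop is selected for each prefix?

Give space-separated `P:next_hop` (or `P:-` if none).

Answer: P0:NH0 P1:NH2

Derivation:
Op 1: best P0=NH0 P1=-
Op 2: best P0=NH0 P1=NH0
Op 3: best P0=NH0 P1=NH0
Op 4: best P0=NH0 P1=NH0
Op 5: best P0=NH0 P1=NH0
Op 6: best P0=NH0 P1=NH0
Op 7: best P0=NH0 P1=NH0
Op 8: best P0=NH0 P1=NH0
Op 9: best P0=NH0 P1=NH1
Op 10: best P0=NH0 P1=NH2
Op 11: best P0=NH0 P1=NH2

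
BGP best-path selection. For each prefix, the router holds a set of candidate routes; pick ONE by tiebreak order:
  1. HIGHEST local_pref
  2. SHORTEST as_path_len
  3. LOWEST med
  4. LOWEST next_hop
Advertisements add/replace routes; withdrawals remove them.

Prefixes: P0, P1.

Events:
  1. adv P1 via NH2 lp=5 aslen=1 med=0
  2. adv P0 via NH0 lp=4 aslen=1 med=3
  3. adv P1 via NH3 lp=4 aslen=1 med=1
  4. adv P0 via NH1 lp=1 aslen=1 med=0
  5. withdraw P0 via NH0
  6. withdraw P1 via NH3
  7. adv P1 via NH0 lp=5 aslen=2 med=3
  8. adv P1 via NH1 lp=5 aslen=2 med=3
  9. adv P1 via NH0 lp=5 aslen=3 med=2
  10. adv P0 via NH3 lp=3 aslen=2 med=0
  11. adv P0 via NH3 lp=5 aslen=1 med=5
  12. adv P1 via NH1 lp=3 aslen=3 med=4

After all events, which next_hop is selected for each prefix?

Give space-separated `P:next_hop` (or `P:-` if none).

Op 1: best P0=- P1=NH2
Op 2: best P0=NH0 P1=NH2
Op 3: best P0=NH0 P1=NH2
Op 4: best P0=NH0 P1=NH2
Op 5: best P0=NH1 P1=NH2
Op 6: best P0=NH1 P1=NH2
Op 7: best P0=NH1 P1=NH2
Op 8: best P0=NH1 P1=NH2
Op 9: best P0=NH1 P1=NH2
Op 10: best P0=NH3 P1=NH2
Op 11: best P0=NH3 P1=NH2
Op 12: best P0=NH3 P1=NH2

Answer: P0:NH3 P1:NH2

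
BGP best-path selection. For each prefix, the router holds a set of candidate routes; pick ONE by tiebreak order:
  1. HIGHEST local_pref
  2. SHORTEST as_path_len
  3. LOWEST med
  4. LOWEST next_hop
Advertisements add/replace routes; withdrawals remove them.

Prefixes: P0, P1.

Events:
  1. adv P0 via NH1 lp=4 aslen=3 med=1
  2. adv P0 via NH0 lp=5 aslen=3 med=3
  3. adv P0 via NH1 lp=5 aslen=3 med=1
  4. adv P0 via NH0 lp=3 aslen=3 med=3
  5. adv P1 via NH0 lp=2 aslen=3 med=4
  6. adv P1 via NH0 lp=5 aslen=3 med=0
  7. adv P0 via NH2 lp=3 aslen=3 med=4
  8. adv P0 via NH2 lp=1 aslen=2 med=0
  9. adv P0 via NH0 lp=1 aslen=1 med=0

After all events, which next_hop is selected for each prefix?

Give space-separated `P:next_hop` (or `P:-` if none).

Op 1: best P0=NH1 P1=-
Op 2: best P0=NH0 P1=-
Op 3: best P0=NH1 P1=-
Op 4: best P0=NH1 P1=-
Op 5: best P0=NH1 P1=NH0
Op 6: best P0=NH1 P1=NH0
Op 7: best P0=NH1 P1=NH0
Op 8: best P0=NH1 P1=NH0
Op 9: best P0=NH1 P1=NH0

Answer: P0:NH1 P1:NH0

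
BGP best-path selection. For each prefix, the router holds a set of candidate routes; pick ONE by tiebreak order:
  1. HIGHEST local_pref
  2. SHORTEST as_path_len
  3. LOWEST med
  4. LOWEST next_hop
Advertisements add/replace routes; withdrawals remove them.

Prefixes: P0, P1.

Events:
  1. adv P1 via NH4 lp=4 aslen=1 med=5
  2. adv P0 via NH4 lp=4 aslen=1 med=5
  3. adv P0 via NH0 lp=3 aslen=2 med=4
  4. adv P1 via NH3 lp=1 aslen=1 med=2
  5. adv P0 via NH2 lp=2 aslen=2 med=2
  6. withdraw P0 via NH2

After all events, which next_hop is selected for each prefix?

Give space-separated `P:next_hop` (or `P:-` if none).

Op 1: best P0=- P1=NH4
Op 2: best P0=NH4 P1=NH4
Op 3: best P0=NH4 P1=NH4
Op 4: best P0=NH4 P1=NH4
Op 5: best P0=NH4 P1=NH4
Op 6: best P0=NH4 P1=NH4

Answer: P0:NH4 P1:NH4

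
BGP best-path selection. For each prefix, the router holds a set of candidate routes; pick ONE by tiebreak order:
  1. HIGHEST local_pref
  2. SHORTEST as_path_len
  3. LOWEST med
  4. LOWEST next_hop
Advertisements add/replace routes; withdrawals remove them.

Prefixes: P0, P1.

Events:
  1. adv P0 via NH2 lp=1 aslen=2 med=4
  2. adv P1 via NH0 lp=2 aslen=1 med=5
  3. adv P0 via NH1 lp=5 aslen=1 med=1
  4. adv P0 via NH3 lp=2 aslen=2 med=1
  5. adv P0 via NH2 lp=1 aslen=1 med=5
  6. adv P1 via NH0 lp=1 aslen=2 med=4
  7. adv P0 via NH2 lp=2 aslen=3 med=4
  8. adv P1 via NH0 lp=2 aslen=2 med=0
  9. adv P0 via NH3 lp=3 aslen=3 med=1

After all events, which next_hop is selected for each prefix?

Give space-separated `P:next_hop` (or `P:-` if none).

Op 1: best P0=NH2 P1=-
Op 2: best P0=NH2 P1=NH0
Op 3: best P0=NH1 P1=NH0
Op 4: best P0=NH1 P1=NH0
Op 5: best P0=NH1 P1=NH0
Op 6: best P0=NH1 P1=NH0
Op 7: best P0=NH1 P1=NH0
Op 8: best P0=NH1 P1=NH0
Op 9: best P0=NH1 P1=NH0

Answer: P0:NH1 P1:NH0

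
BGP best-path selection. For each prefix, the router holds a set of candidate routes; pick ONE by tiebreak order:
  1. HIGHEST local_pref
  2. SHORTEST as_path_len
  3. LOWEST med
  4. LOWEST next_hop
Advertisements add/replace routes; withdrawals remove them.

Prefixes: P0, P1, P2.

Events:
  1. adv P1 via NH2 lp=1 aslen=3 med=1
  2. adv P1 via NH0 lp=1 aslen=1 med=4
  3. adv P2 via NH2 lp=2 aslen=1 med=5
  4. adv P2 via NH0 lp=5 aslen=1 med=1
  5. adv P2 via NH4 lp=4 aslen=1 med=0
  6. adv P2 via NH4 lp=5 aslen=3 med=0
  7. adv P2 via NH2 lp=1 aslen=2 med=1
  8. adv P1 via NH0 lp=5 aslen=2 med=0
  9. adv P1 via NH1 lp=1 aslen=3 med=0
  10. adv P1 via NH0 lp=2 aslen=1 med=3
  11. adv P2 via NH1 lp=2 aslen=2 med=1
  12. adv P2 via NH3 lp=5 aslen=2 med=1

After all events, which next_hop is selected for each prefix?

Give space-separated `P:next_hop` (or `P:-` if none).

Op 1: best P0=- P1=NH2 P2=-
Op 2: best P0=- P1=NH0 P2=-
Op 3: best P0=- P1=NH0 P2=NH2
Op 4: best P0=- P1=NH0 P2=NH0
Op 5: best P0=- P1=NH0 P2=NH0
Op 6: best P0=- P1=NH0 P2=NH0
Op 7: best P0=- P1=NH0 P2=NH0
Op 8: best P0=- P1=NH0 P2=NH0
Op 9: best P0=- P1=NH0 P2=NH0
Op 10: best P0=- P1=NH0 P2=NH0
Op 11: best P0=- P1=NH0 P2=NH0
Op 12: best P0=- P1=NH0 P2=NH0

Answer: P0:- P1:NH0 P2:NH0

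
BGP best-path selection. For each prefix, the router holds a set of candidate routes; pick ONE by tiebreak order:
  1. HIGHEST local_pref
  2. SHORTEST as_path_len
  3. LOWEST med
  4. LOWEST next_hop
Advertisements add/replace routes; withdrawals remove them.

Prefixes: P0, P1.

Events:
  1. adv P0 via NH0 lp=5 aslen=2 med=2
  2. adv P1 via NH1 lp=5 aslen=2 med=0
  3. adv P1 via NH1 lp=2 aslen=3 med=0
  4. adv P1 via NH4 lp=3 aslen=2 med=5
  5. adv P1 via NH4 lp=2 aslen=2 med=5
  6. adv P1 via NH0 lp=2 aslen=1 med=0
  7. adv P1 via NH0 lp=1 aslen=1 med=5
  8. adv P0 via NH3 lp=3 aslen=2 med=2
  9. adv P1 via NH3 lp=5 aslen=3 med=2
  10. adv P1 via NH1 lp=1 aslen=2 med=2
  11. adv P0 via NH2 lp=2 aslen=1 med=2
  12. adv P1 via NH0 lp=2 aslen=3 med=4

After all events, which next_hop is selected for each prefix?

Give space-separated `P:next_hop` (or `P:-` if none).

Op 1: best P0=NH0 P1=-
Op 2: best P0=NH0 P1=NH1
Op 3: best P0=NH0 P1=NH1
Op 4: best P0=NH0 P1=NH4
Op 5: best P0=NH0 P1=NH4
Op 6: best P0=NH0 P1=NH0
Op 7: best P0=NH0 P1=NH4
Op 8: best P0=NH0 P1=NH4
Op 9: best P0=NH0 P1=NH3
Op 10: best P0=NH0 P1=NH3
Op 11: best P0=NH0 P1=NH3
Op 12: best P0=NH0 P1=NH3

Answer: P0:NH0 P1:NH3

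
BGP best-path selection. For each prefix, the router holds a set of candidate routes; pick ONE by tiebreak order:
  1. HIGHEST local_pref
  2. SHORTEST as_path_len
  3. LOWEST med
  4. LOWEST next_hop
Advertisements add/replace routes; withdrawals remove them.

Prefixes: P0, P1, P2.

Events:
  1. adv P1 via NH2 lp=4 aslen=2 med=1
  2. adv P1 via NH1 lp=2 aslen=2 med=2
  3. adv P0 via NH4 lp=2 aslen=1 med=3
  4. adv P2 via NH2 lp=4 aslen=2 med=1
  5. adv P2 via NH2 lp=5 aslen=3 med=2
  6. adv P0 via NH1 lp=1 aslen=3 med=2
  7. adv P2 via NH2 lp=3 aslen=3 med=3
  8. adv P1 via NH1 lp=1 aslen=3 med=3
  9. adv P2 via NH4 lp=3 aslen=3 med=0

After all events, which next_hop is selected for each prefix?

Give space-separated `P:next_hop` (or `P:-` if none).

Op 1: best P0=- P1=NH2 P2=-
Op 2: best P0=- P1=NH2 P2=-
Op 3: best P0=NH4 P1=NH2 P2=-
Op 4: best P0=NH4 P1=NH2 P2=NH2
Op 5: best P0=NH4 P1=NH2 P2=NH2
Op 6: best P0=NH4 P1=NH2 P2=NH2
Op 7: best P0=NH4 P1=NH2 P2=NH2
Op 8: best P0=NH4 P1=NH2 P2=NH2
Op 9: best P0=NH4 P1=NH2 P2=NH4

Answer: P0:NH4 P1:NH2 P2:NH4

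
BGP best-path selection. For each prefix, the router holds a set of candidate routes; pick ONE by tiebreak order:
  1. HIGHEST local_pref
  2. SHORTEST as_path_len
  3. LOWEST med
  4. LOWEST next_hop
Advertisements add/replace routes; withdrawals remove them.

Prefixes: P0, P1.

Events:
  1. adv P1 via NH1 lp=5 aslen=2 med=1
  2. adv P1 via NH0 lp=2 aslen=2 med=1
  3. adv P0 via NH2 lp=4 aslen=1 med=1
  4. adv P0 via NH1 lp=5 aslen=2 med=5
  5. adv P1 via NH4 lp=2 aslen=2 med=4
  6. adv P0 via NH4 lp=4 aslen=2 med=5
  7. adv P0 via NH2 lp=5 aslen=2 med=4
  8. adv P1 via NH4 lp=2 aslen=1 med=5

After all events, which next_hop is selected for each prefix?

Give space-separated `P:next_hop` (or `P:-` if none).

Op 1: best P0=- P1=NH1
Op 2: best P0=- P1=NH1
Op 3: best P0=NH2 P1=NH1
Op 4: best P0=NH1 P1=NH1
Op 5: best P0=NH1 P1=NH1
Op 6: best P0=NH1 P1=NH1
Op 7: best P0=NH2 P1=NH1
Op 8: best P0=NH2 P1=NH1

Answer: P0:NH2 P1:NH1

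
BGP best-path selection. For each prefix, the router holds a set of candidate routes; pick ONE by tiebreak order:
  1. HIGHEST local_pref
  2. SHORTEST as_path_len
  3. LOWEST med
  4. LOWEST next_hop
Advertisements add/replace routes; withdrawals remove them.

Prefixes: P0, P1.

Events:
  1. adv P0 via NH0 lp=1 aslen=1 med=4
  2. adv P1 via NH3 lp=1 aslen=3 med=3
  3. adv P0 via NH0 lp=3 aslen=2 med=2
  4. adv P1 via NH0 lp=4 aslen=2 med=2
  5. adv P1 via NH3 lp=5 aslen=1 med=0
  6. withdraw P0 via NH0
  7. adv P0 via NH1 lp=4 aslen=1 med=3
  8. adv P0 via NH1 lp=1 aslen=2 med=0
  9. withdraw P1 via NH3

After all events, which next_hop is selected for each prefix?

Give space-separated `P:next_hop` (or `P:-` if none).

Answer: P0:NH1 P1:NH0

Derivation:
Op 1: best P0=NH0 P1=-
Op 2: best P0=NH0 P1=NH3
Op 3: best P0=NH0 P1=NH3
Op 4: best P0=NH0 P1=NH0
Op 5: best P0=NH0 P1=NH3
Op 6: best P0=- P1=NH3
Op 7: best P0=NH1 P1=NH3
Op 8: best P0=NH1 P1=NH3
Op 9: best P0=NH1 P1=NH0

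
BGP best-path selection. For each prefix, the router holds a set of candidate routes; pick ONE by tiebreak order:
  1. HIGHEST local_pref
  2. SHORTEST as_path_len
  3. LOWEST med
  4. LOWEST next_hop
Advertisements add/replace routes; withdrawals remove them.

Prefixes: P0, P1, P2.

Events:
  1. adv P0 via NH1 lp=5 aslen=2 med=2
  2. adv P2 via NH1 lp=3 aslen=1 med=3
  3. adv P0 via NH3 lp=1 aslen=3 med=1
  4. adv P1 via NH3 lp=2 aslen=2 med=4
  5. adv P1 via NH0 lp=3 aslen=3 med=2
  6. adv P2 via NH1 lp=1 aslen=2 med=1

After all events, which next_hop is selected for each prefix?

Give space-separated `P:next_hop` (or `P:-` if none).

Op 1: best P0=NH1 P1=- P2=-
Op 2: best P0=NH1 P1=- P2=NH1
Op 3: best P0=NH1 P1=- P2=NH1
Op 4: best P0=NH1 P1=NH3 P2=NH1
Op 5: best P0=NH1 P1=NH0 P2=NH1
Op 6: best P0=NH1 P1=NH0 P2=NH1

Answer: P0:NH1 P1:NH0 P2:NH1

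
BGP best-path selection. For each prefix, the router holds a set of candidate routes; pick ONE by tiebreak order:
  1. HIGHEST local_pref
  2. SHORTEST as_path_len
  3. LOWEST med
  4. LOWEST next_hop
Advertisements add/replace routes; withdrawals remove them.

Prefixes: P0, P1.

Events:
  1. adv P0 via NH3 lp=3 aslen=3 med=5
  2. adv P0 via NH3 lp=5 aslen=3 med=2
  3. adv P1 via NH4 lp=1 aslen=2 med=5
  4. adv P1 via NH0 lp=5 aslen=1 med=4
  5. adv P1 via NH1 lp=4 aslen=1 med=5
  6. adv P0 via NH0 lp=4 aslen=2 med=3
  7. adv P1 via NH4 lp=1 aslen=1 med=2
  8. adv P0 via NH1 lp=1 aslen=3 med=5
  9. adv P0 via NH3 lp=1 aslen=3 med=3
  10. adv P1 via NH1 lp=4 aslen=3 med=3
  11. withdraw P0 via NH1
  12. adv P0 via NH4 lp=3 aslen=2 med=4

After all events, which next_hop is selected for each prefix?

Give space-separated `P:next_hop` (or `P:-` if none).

Answer: P0:NH0 P1:NH0

Derivation:
Op 1: best P0=NH3 P1=-
Op 2: best P0=NH3 P1=-
Op 3: best P0=NH3 P1=NH4
Op 4: best P0=NH3 P1=NH0
Op 5: best P0=NH3 P1=NH0
Op 6: best P0=NH3 P1=NH0
Op 7: best P0=NH3 P1=NH0
Op 8: best P0=NH3 P1=NH0
Op 9: best P0=NH0 P1=NH0
Op 10: best P0=NH0 P1=NH0
Op 11: best P0=NH0 P1=NH0
Op 12: best P0=NH0 P1=NH0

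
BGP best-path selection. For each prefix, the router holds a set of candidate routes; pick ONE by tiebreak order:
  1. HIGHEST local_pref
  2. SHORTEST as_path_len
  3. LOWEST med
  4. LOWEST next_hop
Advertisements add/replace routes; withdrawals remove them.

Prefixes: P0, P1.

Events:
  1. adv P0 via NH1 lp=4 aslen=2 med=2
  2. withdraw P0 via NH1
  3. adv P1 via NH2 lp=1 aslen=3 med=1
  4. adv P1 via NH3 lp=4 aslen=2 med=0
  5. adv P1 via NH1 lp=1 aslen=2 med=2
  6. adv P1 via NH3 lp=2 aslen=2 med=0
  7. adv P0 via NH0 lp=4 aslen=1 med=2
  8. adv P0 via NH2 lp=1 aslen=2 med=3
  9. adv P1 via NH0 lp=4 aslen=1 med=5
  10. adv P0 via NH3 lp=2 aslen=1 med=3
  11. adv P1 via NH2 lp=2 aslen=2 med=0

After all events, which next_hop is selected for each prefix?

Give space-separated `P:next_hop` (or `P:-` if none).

Answer: P0:NH0 P1:NH0

Derivation:
Op 1: best P0=NH1 P1=-
Op 2: best P0=- P1=-
Op 3: best P0=- P1=NH2
Op 4: best P0=- P1=NH3
Op 5: best P0=- P1=NH3
Op 6: best P0=- P1=NH3
Op 7: best P0=NH0 P1=NH3
Op 8: best P0=NH0 P1=NH3
Op 9: best P0=NH0 P1=NH0
Op 10: best P0=NH0 P1=NH0
Op 11: best P0=NH0 P1=NH0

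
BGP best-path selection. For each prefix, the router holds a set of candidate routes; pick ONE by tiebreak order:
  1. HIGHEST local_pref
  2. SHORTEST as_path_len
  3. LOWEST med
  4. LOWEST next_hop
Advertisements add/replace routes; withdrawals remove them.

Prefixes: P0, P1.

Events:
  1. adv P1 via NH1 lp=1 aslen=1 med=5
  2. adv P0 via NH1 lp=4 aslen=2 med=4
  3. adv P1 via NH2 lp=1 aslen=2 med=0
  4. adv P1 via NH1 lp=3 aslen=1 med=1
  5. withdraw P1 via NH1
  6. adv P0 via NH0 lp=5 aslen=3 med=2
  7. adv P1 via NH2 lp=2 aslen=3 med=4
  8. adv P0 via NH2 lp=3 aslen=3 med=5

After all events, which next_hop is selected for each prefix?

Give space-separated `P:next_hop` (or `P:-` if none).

Answer: P0:NH0 P1:NH2

Derivation:
Op 1: best P0=- P1=NH1
Op 2: best P0=NH1 P1=NH1
Op 3: best P0=NH1 P1=NH1
Op 4: best P0=NH1 P1=NH1
Op 5: best P0=NH1 P1=NH2
Op 6: best P0=NH0 P1=NH2
Op 7: best P0=NH0 P1=NH2
Op 8: best P0=NH0 P1=NH2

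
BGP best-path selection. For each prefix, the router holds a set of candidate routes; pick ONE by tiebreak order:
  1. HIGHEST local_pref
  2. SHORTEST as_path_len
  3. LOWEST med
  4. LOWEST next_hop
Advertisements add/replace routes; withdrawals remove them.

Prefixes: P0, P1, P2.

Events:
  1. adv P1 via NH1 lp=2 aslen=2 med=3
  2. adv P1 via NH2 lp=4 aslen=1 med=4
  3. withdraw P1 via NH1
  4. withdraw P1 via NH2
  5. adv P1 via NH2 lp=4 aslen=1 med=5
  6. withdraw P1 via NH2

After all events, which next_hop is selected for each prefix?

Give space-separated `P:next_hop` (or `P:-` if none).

Op 1: best P0=- P1=NH1 P2=-
Op 2: best P0=- P1=NH2 P2=-
Op 3: best P0=- P1=NH2 P2=-
Op 4: best P0=- P1=- P2=-
Op 5: best P0=- P1=NH2 P2=-
Op 6: best P0=- P1=- P2=-

Answer: P0:- P1:- P2:-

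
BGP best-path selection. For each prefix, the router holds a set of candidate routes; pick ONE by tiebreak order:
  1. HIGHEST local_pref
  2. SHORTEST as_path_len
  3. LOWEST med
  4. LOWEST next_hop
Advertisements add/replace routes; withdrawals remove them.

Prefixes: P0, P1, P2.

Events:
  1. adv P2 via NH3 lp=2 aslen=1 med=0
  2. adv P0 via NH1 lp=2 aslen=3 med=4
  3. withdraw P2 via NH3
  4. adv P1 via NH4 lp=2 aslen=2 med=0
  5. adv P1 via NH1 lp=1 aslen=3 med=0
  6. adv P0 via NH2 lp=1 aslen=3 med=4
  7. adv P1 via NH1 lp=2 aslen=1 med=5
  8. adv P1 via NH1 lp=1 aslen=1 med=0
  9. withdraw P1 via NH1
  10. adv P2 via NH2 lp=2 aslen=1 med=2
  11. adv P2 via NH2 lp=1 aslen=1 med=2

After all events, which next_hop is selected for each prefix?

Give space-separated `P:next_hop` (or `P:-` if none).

Answer: P0:NH1 P1:NH4 P2:NH2

Derivation:
Op 1: best P0=- P1=- P2=NH3
Op 2: best P0=NH1 P1=- P2=NH3
Op 3: best P0=NH1 P1=- P2=-
Op 4: best P0=NH1 P1=NH4 P2=-
Op 5: best P0=NH1 P1=NH4 P2=-
Op 6: best P0=NH1 P1=NH4 P2=-
Op 7: best P0=NH1 P1=NH1 P2=-
Op 8: best P0=NH1 P1=NH4 P2=-
Op 9: best P0=NH1 P1=NH4 P2=-
Op 10: best P0=NH1 P1=NH4 P2=NH2
Op 11: best P0=NH1 P1=NH4 P2=NH2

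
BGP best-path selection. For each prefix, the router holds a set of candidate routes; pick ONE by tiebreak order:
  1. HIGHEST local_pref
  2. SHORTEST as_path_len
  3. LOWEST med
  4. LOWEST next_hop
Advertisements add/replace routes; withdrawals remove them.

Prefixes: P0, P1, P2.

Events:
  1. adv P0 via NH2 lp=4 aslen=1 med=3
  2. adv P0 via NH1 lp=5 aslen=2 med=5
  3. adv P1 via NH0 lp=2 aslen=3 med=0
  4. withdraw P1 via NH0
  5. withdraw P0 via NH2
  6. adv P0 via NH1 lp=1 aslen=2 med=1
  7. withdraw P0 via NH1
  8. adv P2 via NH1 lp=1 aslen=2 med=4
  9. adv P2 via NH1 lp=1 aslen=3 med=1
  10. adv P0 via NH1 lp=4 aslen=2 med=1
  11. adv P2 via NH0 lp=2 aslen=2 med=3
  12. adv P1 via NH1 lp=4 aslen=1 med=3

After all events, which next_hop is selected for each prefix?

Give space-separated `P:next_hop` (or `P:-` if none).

Answer: P0:NH1 P1:NH1 P2:NH0

Derivation:
Op 1: best P0=NH2 P1=- P2=-
Op 2: best P0=NH1 P1=- P2=-
Op 3: best P0=NH1 P1=NH0 P2=-
Op 4: best P0=NH1 P1=- P2=-
Op 5: best P0=NH1 P1=- P2=-
Op 6: best P0=NH1 P1=- P2=-
Op 7: best P0=- P1=- P2=-
Op 8: best P0=- P1=- P2=NH1
Op 9: best P0=- P1=- P2=NH1
Op 10: best P0=NH1 P1=- P2=NH1
Op 11: best P0=NH1 P1=- P2=NH0
Op 12: best P0=NH1 P1=NH1 P2=NH0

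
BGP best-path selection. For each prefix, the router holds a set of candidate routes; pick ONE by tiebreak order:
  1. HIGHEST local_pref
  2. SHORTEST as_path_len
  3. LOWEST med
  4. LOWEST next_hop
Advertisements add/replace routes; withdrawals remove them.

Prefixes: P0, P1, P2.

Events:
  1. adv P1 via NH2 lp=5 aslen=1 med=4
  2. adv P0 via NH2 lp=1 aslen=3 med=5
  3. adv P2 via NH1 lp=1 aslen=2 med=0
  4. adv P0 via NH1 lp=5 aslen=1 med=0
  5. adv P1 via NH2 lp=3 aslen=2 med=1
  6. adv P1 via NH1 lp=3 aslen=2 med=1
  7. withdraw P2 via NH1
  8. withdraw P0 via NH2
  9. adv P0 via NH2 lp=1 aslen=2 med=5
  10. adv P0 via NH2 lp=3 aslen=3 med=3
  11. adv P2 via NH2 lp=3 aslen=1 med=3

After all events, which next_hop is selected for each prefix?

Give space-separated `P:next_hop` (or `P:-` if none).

Op 1: best P0=- P1=NH2 P2=-
Op 2: best P0=NH2 P1=NH2 P2=-
Op 3: best P0=NH2 P1=NH2 P2=NH1
Op 4: best P0=NH1 P1=NH2 P2=NH1
Op 5: best P0=NH1 P1=NH2 P2=NH1
Op 6: best P0=NH1 P1=NH1 P2=NH1
Op 7: best P0=NH1 P1=NH1 P2=-
Op 8: best P0=NH1 P1=NH1 P2=-
Op 9: best P0=NH1 P1=NH1 P2=-
Op 10: best P0=NH1 P1=NH1 P2=-
Op 11: best P0=NH1 P1=NH1 P2=NH2

Answer: P0:NH1 P1:NH1 P2:NH2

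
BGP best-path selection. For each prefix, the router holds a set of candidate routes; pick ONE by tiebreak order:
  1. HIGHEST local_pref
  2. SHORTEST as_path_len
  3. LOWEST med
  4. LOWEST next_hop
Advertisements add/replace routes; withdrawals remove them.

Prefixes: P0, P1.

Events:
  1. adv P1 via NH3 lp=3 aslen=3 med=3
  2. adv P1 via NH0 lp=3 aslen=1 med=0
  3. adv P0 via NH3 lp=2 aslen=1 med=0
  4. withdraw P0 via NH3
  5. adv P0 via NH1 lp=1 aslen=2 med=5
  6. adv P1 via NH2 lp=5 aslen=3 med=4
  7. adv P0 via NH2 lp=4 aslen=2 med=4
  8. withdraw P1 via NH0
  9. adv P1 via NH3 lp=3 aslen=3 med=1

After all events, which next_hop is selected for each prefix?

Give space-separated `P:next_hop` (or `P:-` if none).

Answer: P0:NH2 P1:NH2

Derivation:
Op 1: best P0=- P1=NH3
Op 2: best P0=- P1=NH0
Op 3: best P0=NH3 P1=NH0
Op 4: best P0=- P1=NH0
Op 5: best P0=NH1 P1=NH0
Op 6: best P0=NH1 P1=NH2
Op 7: best P0=NH2 P1=NH2
Op 8: best P0=NH2 P1=NH2
Op 9: best P0=NH2 P1=NH2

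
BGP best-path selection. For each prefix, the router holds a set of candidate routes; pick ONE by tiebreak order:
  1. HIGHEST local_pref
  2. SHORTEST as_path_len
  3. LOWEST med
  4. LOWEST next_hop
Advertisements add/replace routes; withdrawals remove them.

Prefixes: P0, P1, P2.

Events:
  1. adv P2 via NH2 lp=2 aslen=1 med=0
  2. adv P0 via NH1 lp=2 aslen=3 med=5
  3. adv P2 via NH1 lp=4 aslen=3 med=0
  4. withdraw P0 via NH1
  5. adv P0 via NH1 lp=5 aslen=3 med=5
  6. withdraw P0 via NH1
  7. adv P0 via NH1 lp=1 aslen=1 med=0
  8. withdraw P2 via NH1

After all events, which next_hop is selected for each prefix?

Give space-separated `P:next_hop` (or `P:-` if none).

Op 1: best P0=- P1=- P2=NH2
Op 2: best P0=NH1 P1=- P2=NH2
Op 3: best P0=NH1 P1=- P2=NH1
Op 4: best P0=- P1=- P2=NH1
Op 5: best P0=NH1 P1=- P2=NH1
Op 6: best P0=- P1=- P2=NH1
Op 7: best P0=NH1 P1=- P2=NH1
Op 8: best P0=NH1 P1=- P2=NH2

Answer: P0:NH1 P1:- P2:NH2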